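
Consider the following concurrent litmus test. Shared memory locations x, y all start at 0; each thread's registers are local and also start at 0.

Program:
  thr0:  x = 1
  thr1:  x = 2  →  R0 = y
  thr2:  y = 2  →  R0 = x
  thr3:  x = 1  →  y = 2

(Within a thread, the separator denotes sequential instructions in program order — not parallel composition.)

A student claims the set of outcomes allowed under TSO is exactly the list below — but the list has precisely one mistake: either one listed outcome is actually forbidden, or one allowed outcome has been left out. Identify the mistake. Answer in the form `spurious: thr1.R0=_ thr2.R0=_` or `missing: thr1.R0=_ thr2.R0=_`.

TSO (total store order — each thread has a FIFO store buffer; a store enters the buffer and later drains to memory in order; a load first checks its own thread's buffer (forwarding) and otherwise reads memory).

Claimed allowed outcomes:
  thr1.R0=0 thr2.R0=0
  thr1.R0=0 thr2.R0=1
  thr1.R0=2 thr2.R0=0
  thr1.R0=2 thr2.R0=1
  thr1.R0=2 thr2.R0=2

outcome vector order: (thr1.R0,thr2.R0)
TSO: 6 outcomes — {0/0; 0/1; 0/2; 2/0; 2/1; 2/2}
TSO∖claimed = {0/2}

missing: thr1.R0=0 thr2.R0=2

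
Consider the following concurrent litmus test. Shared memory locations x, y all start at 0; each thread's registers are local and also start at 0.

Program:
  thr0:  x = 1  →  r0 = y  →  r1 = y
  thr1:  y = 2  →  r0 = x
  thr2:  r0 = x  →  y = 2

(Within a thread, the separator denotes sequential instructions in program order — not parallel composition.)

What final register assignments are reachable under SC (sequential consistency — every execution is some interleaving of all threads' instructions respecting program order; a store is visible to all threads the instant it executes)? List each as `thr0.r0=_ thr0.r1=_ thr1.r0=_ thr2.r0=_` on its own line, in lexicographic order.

thr0.r0=0 thr0.r1=0 thr1.r0=1 thr2.r0=0
thr0.r0=0 thr0.r1=0 thr1.r0=1 thr2.r0=1
thr0.r0=0 thr0.r1=2 thr1.r0=1 thr2.r0=0
thr0.r0=0 thr0.r1=2 thr1.r0=1 thr2.r0=1
thr0.r0=2 thr0.r1=2 thr1.r0=0 thr2.r0=0
thr0.r0=2 thr0.r1=2 thr1.r0=0 thr2.r0=1
thr0.r0=2 thr0.r1=2 thr1.r0=1 thr2.r0=0
thr0.r0=2 thr0.r1=2 thr1.r0=1 thr2.r0=1

outcome vector order: (thr0.r0,thr0.r1,thr1.r0,thr2.r0)
|SC outcomes| = 8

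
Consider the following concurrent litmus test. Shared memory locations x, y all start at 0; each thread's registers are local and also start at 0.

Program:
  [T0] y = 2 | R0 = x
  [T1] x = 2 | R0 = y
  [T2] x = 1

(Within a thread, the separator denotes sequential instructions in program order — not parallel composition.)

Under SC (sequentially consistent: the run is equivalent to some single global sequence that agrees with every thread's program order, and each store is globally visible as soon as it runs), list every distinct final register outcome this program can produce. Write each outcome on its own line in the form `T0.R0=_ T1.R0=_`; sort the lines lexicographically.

outcome vector order: (T0.R0,T1.R0)
|SC outcomes| = 5

T0.R0=0 T1.R0=2
T0.R0=1 T1.R0=0
T0.R0=1 T1.R0=2
T0.R0=2 T1.R0=0
T0.R0=2 T1.R0=2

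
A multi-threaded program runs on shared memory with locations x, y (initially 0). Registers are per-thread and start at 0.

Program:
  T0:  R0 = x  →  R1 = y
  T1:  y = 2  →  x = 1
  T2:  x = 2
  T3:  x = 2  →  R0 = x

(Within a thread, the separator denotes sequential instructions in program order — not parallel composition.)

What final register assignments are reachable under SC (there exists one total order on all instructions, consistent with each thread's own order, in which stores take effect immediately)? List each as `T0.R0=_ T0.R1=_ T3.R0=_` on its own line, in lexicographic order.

T0.R0=0 T0.R1=0 T3.R0=1
T0.R0=0 T0.R1=0 T3.R0=2
T0.R0=0 T0.R1=2 T3.R0=1
T0.R0=0 T0.R1=2 T3.R0=2
T0.R0=1 T0.R1=2 T3.R0=1
T0.R0=1 T0.R1=2 T3.R0=2
T0.R0=2 T0.R1=0 T3.R0=1
T0.R0=2 T0.R1=0 T3.R0=2
T0.R0=2 T0.R1=2 T3.R0=1
T0.R0=2 T0.R1=2 T3.R0=2

outcome vector order: (T0.R0,T0.R1,T3.R0)
|SC outcomes| = 10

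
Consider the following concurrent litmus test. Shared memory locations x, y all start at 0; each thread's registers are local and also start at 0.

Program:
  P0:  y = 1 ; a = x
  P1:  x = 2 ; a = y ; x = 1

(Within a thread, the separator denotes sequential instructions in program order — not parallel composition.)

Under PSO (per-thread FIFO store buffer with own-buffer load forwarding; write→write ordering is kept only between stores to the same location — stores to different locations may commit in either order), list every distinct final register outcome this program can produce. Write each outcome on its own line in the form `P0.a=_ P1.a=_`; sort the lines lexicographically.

outcome vector order: (P0.a,P1.a)
|PSO outcomes| = 6

P0.a=0 P1.a=0
P0.a=0 P1.a=1
P0.a=1 P1.a=0
P0.a=1 P1.a=1
P0.a=2 P1.a=0
P0.a=2 P1.a=1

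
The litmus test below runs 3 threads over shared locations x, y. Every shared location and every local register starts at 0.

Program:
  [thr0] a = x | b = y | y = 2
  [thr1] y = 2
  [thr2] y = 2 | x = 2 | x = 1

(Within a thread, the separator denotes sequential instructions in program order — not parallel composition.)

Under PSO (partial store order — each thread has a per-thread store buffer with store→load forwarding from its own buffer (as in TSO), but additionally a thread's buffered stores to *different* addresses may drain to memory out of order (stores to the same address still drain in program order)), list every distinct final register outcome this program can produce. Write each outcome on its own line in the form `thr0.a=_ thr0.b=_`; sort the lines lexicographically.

thr0.a=0 thr0.b=0
thr0.a=0 thr0.b=2
thr0.a=1 thr0.b=0
thr0.a=1 thr0.b=2
thr0.a=2 thr0.b=0
thr0.a=2 thr0.b=2

outcome vector order: (thr0.a,thr0.b)
|PSO outcomes| = 6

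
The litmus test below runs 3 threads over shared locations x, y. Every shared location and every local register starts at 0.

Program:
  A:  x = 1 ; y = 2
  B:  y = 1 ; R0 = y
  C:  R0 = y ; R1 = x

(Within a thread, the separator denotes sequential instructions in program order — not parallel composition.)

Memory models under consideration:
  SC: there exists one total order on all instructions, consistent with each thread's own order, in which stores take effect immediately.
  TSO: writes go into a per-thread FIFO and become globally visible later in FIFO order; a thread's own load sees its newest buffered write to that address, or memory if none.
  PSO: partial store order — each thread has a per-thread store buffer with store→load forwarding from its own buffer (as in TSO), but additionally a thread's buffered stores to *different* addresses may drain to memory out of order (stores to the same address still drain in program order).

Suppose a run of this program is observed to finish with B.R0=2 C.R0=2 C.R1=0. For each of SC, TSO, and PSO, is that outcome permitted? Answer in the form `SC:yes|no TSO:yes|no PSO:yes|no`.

SC:no TSO:no PSO:yes

outcome vector order: (B.R0,C.R0,C.R1)
SC: 10 outcomes — {100; 101; 110; 111; 121; 200; 201; 210; 211; 221}
TSO: 10 outcomes — {100; 101; 110; 111; 121; 200; 201; 210; 211; 221}
PSO: 12 outcomes — {100; 101; 110; 111; 120; 121; 200; 201; 210; 211; 220; 221}
target 220 ∈ {PSO}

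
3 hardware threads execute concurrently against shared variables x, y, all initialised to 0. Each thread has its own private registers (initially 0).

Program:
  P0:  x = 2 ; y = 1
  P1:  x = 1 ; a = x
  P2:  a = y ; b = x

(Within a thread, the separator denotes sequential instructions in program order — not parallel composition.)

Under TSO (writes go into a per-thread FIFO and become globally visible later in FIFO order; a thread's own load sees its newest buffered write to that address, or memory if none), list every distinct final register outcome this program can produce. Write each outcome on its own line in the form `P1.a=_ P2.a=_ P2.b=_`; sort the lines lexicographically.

outcome vector order: (P1.a,P2.a,P2.b)
|TSO outcomes| = 9

P1.a=1 P2.a=0 P2.b=0
P1.a=1 P2.a=0 P2.b=1
P1.a=1 P2.a=0 P2.b=2
P1.a=1 P2.a=1 P2.b=1
P1.a=1 P2.a=1 P2.b=2
P1.a=2 P2.a=0 P2.b=0
P1.a=2 P2.a=0 P2.b=1
P1.a=2 P2.a=0 P2.b=2
P1.a=2 P2.a=1 P2.b=2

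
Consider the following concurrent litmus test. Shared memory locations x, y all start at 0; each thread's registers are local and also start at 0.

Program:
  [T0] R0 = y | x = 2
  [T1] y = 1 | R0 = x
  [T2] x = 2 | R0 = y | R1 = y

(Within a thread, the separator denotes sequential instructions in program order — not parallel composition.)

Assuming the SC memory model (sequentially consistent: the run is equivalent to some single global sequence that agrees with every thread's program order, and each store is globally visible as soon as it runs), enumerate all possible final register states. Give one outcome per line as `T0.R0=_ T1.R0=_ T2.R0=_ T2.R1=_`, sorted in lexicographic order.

T0.R0=0 T1.R0=0 T2.R0=1 T2.R1=1
T0.R0=0 T1.R0=2 T2.R0=0 T2.R1=0
T0.R0=0 T1.R0=2 T2.R0=0 T2.R1=1
T0.R0=0 T1.R0=2 T2.R0=1 T2.R1=1
T0.R0=1 T1.R0=0 T2.R0=1 T2.R1=1
T0.R0=1 T1.R0=2 T2.R0=0 T2.R1=0
T0.R0=1 T1.R0=2 T2.R0=0 T2.R1=1
T0.R0=1 T1.R0=2 T2.R0=1 T2.R1=1

outcome vector order: (T0.R0,T1.R0,T2.R0,T2.R1)
|SC outcomes| = 8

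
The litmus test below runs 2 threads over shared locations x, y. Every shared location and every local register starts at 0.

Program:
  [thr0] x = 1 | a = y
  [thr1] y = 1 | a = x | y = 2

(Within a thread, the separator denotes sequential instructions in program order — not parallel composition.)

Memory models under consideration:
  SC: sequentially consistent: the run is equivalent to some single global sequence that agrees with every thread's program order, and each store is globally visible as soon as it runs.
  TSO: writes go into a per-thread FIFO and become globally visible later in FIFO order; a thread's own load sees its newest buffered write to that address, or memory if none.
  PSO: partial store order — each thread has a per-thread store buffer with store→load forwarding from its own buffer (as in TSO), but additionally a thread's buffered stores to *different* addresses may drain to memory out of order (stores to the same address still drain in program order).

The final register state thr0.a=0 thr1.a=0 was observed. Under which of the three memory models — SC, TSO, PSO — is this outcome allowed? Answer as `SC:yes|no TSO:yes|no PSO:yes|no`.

SC:no TSO:yes PSO:yes

outcome vector order: (thr0.a,thr1.a)
SC (5): 0/1 1/0 1/1 2/0 2/1
TSO (6): 0/0 0/1 1/0 1/1 2/0 2/1
PSO (6): 0/0 0/1 1/0 1/1 2/0 2/1
target 0/0 ∈ {TSO,PSO}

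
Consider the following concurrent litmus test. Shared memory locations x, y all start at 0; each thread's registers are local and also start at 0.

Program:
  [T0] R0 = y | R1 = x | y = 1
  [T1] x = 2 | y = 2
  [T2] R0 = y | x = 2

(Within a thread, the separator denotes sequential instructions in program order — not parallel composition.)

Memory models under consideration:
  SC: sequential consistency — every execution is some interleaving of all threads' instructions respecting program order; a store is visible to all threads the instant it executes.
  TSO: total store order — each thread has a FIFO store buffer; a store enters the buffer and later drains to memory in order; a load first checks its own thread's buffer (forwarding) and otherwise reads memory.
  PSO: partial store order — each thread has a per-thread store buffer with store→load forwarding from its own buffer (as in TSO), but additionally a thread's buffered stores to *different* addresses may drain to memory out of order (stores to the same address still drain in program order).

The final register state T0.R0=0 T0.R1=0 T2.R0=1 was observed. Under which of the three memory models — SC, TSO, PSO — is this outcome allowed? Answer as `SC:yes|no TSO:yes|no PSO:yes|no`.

SC:yes TSO:yes PSO:yes

outcome vector order: (T0.R0,T0.R1,T2.R0)
under SC → (0,0,0), (0,0,1), (0,0,2), (0,2,0), (0,2,1), (0,2,2), (2,2,0), (2,2,1), (2,2,2)
under TSO → (0,0,0), (0,0,1), (0,0,2), (0,2,0), (0,2,1), (0,2,2), (2,2,0), (2,2,1), (2,2,2)
under PSO → (0,0,0), (0,0,1), (0,0,2), (0,2,0), (0,2,1), (0,2,2), (2,0,0), (2,0,1), (2,0,2), (2,2,0), (2,2,1), (2,2,2)
target (0,0,1) ∈ {SC,TSO,PSO}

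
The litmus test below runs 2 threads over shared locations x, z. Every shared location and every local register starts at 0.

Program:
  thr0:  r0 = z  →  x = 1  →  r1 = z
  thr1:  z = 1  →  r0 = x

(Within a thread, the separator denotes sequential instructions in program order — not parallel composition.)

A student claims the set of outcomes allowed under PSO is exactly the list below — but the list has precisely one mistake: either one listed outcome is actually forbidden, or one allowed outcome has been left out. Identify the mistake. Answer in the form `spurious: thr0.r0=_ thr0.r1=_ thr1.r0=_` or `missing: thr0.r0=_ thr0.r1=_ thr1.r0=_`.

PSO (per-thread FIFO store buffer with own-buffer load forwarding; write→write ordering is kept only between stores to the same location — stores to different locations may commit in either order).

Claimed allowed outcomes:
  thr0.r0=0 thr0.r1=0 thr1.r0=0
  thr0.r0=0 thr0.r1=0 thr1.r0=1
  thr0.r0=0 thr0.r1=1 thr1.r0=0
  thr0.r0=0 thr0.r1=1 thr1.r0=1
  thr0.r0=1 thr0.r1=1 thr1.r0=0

outcome vector order: (thr0.r0,thr0.r1,thr1.r0)
PSO: 6 outcomes — {000 001 010 011 110 111}
PSO∖claimed = {111}

missing: thr0.r0=1 thr0.r1=1 thr1.r0=1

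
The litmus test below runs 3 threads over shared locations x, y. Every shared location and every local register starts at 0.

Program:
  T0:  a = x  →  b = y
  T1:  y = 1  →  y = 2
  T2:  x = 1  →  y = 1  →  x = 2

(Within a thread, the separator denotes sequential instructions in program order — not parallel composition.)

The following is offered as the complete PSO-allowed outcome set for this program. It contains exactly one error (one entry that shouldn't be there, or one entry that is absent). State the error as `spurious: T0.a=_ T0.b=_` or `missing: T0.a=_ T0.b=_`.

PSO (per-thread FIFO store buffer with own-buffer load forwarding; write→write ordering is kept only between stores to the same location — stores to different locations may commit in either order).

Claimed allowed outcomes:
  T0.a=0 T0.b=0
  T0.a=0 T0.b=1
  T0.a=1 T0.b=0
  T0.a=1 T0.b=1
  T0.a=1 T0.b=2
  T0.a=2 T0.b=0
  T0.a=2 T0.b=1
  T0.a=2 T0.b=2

missing: T0.a=0 T0.b=2

outcome vector order: (T0.a,T0.b)
PSO: 9 outcomes — {00, 01, 02, 10, 11, 12, 20, 21, 22}
PSO∖claimed = {02}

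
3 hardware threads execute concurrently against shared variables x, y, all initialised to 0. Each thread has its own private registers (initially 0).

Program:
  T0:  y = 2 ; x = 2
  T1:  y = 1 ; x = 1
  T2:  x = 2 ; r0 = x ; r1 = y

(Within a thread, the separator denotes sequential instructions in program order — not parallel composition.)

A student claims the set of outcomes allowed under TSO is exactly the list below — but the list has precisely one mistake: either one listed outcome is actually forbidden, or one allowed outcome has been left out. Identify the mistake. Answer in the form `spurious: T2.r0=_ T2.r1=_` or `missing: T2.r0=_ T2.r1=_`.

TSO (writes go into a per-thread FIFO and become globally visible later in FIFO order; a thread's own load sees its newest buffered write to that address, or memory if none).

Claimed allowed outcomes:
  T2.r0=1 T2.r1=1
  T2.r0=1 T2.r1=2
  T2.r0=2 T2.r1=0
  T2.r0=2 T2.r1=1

missing: T2.r0=2 T2.r1=2

outcome vector order: (T2.r0,T2.r1)
TSO: 5 outcomes — {(1,1), (1,2), (2,0), (2,1), (2,2)}
TSO∖claimed = {(2,2)}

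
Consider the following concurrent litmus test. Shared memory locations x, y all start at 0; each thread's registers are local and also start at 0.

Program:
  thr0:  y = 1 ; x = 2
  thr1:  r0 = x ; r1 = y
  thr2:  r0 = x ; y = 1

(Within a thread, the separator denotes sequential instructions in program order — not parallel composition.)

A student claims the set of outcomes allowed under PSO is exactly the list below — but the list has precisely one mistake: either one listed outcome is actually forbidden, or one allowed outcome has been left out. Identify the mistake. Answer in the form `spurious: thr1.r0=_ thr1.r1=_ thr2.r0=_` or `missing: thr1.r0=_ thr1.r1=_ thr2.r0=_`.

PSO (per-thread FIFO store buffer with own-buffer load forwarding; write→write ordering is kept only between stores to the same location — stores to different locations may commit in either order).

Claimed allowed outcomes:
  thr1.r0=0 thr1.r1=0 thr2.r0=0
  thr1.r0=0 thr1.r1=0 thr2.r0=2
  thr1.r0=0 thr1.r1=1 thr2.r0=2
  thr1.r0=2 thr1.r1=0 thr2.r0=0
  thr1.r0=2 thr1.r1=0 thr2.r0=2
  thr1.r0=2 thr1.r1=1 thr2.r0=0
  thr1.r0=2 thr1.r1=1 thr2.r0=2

outcome vector order: (thr1.r0,thr1.r1,thr2.r0)
PSO (8): (0,0,0); (0,0,2); (0,1,0); (0,1,2); (2,0,0); (2,0,2); (2,1,0); (2,1,2)
PSO∖claimed = {(0,1,0)}

missing: thr1.r0=0 thr1.r1=1 thr2.r0=0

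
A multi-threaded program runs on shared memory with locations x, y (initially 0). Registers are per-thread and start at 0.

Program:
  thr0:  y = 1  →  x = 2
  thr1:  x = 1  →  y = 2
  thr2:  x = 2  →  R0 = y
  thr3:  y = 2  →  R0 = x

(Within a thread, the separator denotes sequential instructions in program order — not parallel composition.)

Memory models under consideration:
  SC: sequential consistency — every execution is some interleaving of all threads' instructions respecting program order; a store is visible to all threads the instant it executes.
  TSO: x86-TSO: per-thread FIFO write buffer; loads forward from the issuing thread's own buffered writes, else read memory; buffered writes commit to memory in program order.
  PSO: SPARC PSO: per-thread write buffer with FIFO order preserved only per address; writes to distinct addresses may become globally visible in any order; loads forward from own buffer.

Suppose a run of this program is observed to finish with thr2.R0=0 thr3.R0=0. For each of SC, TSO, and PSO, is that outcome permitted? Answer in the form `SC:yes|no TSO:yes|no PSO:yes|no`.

outcome vector order: (thr2.R0,thr3.R0)
under SC → 0/1, 0/2, 1/0, 1/1, 1/2, 2/0, 2/1, 2/2
under TSO → 0/0, 0/1, 0/2, 1/0, 1/1, 1/2, 2/0, 2/1, 2/2
under PSO → 0/0, 0/1, 0/2, 1/0, 1/1, 1/2, 2/0, 2/1, 2/2
target 0/0 ∈ {TSO,PSO}

SC:no TSO:yes PSO:yes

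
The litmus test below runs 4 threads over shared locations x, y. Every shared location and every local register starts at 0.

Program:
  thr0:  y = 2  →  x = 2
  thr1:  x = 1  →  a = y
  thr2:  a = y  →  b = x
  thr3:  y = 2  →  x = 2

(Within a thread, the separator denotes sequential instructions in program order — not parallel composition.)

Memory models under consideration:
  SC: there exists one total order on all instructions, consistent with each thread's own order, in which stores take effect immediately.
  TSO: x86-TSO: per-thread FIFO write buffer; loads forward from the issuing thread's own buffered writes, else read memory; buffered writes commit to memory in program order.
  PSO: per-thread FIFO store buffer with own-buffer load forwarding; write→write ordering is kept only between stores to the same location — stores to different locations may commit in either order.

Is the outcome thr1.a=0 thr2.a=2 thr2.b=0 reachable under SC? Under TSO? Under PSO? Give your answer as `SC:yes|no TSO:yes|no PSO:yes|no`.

SC:no TSO:yes PSO:yes

outcome vector order: (thr1.a,thr2.a,thr2.b)
SC (11): 000, 001, 002, 021, 022, 200, 201, 202, 220, 221, 222
TSO (12): 000, 001, 002, 020, 021, 022, 200, 201, 202, 220, 221, 222
PSO (12): 000, 001, 002, 020, 021, 022, 200, 201, 202, 220, 221, 222
target 020 ∈ {TSO,PSO}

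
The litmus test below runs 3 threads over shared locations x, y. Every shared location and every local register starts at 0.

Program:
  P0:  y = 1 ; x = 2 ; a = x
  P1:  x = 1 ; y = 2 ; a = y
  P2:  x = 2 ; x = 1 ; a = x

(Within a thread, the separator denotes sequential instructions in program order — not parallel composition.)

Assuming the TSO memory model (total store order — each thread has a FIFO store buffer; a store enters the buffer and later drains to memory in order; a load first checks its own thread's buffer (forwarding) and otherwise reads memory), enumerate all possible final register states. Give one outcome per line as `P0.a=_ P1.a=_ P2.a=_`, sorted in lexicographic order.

outcome vector order: (P0.a,P1.a,P2.a)
|TSO outcomes| = 7

P0.a=1 P1.a=1 P2.a=1
P0.a=1 P1.a=2 P2.a=1
P0.a=1 P1.a=2 P2.a=2
P0.a=2 P1.a=1 P2.a=1
P0.a=2 P1.a=1 P2.a=2
P0.a=2 P1.a=2 P2.a=1
P0.a=2 P1.a=2 P2.a=2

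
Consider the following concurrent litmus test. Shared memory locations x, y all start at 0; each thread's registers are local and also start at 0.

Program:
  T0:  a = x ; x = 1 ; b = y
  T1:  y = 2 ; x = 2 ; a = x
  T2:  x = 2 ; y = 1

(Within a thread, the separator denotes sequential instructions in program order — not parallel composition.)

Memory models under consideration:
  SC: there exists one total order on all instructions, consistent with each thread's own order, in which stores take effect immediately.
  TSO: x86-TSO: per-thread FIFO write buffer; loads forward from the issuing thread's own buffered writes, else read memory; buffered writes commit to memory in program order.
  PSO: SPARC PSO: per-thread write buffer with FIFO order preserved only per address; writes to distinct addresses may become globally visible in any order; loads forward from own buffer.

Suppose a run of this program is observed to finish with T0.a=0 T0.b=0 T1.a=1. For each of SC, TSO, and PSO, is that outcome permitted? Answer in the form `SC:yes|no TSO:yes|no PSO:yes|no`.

SC:no TSO:yes PSO:yes

outcome vector order: (T0.a,T0.b,T1.a)
SC (10): <0 0 2>; <0 1 1>; <0 1 2>; <0 2 1>; <0 2 2>; <2 0 2>; <2 1 1>; <2 1 2>; <2 2 1>; <2 2 2>
TSO (12): <0 0 1>; <0 0 2>; <0 1 1>; <0 1 2>; <0 2 1>; <0 2 2>; <2 0 1>; <2 0 2>; <2 1 1>; <2 1 2>; <2 2 1>; <2 2 2>
PSO (12): <0 0 1>; <0 0 2>; <0 1 1>; <0 1 2>; <0 2 1>; <0 2 2>; <2 0 1>; <2 0 2>; <2 1 1>; <2 1 2>; <2 2 1>; <2 2 2>
target <0 0 1> ∈ {TSO,PSO}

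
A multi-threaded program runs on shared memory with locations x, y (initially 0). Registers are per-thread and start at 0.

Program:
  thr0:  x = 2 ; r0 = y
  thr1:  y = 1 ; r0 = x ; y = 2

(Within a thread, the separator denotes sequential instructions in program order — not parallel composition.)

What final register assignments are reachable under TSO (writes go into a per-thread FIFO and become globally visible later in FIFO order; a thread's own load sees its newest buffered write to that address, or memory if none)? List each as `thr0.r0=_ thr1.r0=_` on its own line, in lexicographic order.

thr0.r0=0 thr1.r0=0
thr0.r0=0 thr1.r0=2
thr0.r0=1 thr1.r0=0
thr0.r0=1 thr1.r0=2
thr0.r0=2 thr1.r0=0
thr0.r0=2 thr1.r0=2

outcome vector order: (thr0.r0,thr1.r0)
|TSO outcomes| = 6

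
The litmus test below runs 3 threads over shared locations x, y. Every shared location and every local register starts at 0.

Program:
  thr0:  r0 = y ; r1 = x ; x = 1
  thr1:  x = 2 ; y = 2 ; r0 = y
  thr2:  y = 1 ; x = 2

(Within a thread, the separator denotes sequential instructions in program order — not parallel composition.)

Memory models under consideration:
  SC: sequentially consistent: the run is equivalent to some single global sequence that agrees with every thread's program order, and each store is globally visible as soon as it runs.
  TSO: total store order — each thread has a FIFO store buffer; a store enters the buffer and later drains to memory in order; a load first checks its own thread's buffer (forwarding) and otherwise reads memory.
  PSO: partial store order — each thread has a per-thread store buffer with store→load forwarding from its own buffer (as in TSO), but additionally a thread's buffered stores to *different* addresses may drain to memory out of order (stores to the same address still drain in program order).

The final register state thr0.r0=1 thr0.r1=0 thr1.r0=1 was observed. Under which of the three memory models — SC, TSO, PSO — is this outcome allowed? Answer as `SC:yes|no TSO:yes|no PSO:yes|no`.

outcome vector order: (thr0.r0,thr0.r1,thr1.r0)
SC (9): <0 0 1>, <0 0 2>, <0 2 1>, <0 2 2>, <1 0 2>, <1 2 1>, <1 2 2>, <2 2 1>, <2 2 2>
TSO (9): <0 0 1>, <0 0 2>, <0 2 1>, <0 2 2>, <1 0 2>, <1 2 1>, <1 2 2>, <2 2 1>, <2 2 2>
PSO (12): <0 0 1>, <0 0 2>, <0 2 1>, <0 2 2>, <1 0 1>, <1 0 2>, <1 2 1>, <1 2 2>, <2 0 1>, <2 0 2>, <2 2 1>, <2 2 2>
target <1 0 1> ∈ {PSO}

SC:no TSO:no PSO:yes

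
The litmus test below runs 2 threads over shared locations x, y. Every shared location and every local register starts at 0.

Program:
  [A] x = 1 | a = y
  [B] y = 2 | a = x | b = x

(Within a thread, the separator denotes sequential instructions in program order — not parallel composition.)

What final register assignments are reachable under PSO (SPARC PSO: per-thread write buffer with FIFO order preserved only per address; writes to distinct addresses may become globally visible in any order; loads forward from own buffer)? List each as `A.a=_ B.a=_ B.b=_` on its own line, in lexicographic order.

A.a=0 B.a=0 B.b=0
A.a=0 B.a=0 B.b=1
A.a=0 B.a=1 B.b=1
A.a=2 B.a=0 B.b=0
A.a=2 B.a=0 B.b=1
A.a=2 B.a=1 B.b=1

outcome vector order: (A.a,B.a,B.b)
|PSO outcomes| = 6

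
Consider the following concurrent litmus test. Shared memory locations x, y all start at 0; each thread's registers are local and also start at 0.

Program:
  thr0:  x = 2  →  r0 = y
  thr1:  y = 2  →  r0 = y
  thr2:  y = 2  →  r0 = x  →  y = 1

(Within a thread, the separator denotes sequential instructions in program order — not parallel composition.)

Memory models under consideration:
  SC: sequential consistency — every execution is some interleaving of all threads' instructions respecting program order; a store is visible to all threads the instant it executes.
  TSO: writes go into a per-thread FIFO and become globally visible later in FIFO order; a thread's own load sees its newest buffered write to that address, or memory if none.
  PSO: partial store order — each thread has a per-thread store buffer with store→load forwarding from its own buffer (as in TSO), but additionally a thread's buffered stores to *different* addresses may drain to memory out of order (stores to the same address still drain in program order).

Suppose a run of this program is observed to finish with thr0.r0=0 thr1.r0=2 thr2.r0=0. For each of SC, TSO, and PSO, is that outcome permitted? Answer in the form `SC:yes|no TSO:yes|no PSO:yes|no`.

outcome vector order: (thr0.r0,thr1.r0,thr2.r0)
under SC → 0/1/2, 0/2/2, 1/1/0, 1/1/2, 1/2/0, 1/2/2, 2/1/0, 2/1/2, 2/2/0, 2/2/2
under TSO → 0/1/0, 0/1/2, 0/2/0, 0/2/2, 1/1/0, 1/1/2, 1/2/0, 1/2/2, 2/1/0, 2/1/2, 2/2/0, 2/2/2
under PSO → 0/1/0, 0/1/2, 0/2/0, 0/2/2, 1/1/0, 1/1/2, 1/2/0, 1/2/2, 2/1/0, 2/1/2, 2/2/0, 2/2/2
target 0/2/0 ∈ {TSO,PSO}

SC:no TSO:yes PSO:yes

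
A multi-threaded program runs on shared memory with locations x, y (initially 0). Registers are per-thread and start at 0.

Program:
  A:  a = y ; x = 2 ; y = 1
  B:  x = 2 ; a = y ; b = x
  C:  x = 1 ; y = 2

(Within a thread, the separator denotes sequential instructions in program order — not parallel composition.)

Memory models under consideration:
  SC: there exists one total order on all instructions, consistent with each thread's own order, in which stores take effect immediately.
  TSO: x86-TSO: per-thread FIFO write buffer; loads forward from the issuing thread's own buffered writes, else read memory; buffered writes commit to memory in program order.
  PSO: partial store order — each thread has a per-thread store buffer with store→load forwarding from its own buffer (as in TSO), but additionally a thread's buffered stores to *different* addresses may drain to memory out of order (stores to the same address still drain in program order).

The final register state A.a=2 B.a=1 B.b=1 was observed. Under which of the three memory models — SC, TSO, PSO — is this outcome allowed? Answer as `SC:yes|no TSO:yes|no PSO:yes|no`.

SC:no TSO:no PSO:yes

outcome vector order: (A.a,B.a,B.b)
[SC] allowed = {001; 002; 011; 012; 021; 022; 201; 202; 212; 221; 222}
[TSO] allowed = {001; 002; 011; 012; 021; 022; 201; 202; 212; 221; 222}
[PSO] allowed = {001; 002; 011; 012; 021; 022; 201; 202; 211; 212; 221; 222}
target 211 ∈ {PSO}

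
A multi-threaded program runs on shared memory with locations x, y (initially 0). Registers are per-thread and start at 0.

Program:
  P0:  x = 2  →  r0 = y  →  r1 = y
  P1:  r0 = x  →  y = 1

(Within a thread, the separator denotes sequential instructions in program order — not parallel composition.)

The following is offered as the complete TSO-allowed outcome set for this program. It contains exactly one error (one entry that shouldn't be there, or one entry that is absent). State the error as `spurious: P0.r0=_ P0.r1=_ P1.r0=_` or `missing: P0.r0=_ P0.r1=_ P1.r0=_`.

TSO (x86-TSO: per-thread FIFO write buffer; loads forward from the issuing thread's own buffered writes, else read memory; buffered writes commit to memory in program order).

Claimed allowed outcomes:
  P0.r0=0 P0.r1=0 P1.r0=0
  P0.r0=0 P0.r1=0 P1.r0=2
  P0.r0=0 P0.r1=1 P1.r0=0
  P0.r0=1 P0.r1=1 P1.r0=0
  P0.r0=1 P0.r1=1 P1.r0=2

missing: P0.r0=0 P0.r1=1 P1.r0=2

outcome vector order: (P0.r0,P0.r1,P1.r0)
TSO (6): <0 0 0> <0 0 2> <0 1 0> <0 1 2> <1 1 0> <1 1 2>
TSO∖claimed = {<0 1 2>}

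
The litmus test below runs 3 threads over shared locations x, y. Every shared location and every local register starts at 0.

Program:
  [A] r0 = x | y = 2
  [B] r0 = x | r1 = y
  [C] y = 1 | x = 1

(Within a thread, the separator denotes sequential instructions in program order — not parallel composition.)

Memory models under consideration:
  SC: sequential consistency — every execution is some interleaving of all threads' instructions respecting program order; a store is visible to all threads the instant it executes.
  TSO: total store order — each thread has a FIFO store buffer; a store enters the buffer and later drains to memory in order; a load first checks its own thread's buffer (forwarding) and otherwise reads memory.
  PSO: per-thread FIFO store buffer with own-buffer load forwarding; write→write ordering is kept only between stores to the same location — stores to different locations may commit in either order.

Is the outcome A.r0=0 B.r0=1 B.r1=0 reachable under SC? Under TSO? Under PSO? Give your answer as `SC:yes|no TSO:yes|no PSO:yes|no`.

SC:no TSO:no PSO:yes

outcome vector order: (A.r0,B.r0,B.r1)
under SC → <0 0 0>, <0 0 1>, <0 0 2>, <0 1 1>, <0 1 2>, <1 0 0>, <1 0 1>, <1 0 2>, <1 1 1>, <1 1 2>
under TSO → <0 0 0>, <0 0 1>, <0 0 2>, <0 1 1>, <0 1 2>, <1 0 0>, <1 0 1>, <1 0 2>, <1 1 1>, <1 1 2>
under PSO → <0 0 0>, <0 0 1>, <0 0 2>, <0 1 0>, <0 1 1>, <0 1 2>, <1 0 0>, <1 0 1>, <1 0 2>, <1 1 0>, <1 1 1>, <1 1 2>
target <0 1 0> ∈ {PSO}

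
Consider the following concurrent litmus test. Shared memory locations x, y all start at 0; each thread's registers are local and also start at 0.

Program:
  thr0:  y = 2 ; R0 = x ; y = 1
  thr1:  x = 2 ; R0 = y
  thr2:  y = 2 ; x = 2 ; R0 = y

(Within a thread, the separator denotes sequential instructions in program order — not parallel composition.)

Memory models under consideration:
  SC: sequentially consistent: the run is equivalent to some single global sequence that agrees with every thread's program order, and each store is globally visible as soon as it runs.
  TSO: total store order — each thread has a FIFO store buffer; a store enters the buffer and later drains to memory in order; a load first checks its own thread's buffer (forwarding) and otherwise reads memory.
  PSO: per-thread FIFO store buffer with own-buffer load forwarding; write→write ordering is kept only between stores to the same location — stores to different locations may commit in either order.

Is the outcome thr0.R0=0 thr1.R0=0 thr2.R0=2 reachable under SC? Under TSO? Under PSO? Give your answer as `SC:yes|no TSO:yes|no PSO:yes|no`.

outcome vector order: (thr0.R0,thr1.R0,thr2.R0)
SC: 10 outcomes — {011 012 021 022 201 202 211 212 221 222}
TSO: 12 outcomes — {001 002 011 012 021 022 201 202 211 212 221 222}
PSO: 12 outcomes — {001 002 011 012 021 022 201 202 211 212 221 222}
target 002 ∈ {TSO,PSO}

SC:no TSO:yes PSO:yes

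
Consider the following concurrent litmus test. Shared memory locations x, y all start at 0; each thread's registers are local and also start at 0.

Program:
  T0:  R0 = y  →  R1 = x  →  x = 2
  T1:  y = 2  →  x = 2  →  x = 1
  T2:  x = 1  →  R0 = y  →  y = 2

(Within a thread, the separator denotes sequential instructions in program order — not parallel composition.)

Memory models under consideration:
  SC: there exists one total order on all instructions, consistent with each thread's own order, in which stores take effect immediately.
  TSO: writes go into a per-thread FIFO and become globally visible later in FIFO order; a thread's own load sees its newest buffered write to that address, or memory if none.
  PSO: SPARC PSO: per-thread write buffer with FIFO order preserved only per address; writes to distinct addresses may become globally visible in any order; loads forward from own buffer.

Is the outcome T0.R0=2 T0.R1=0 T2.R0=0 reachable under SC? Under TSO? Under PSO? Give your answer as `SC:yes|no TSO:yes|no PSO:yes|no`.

outcome vector order: (T0.R0,T0.R1,T2.R0)
SC: 11 outcomes — {<0 0 0>; <0 0 2>; <0 1 0>; <0 1 2>; <0 2 0>; <0 2 2>; <2 0 2>; <2 1 0>; <2 1 2>; <2 2 0>; <2 2 2>}
TSO: 12 outcomes — {<0 0 0>; <0 0 2>; <0 1 0>; <0 1 2>; <0 2 0>; <0 2 2>; <2 0 0>; <2 0 2>; <2 1 0>; <2 1 2>; <2 2 0>; <2 2 2>}
PSO: 12 outcomes — {<0 0 0>; <0 0 2>; <0 1 0>; <0 1 2>; <0 2 0>; <0 2 2>; <2 0 0>; <2 0 2>; <2 1 0>; <2 1 2>; <2 2 0>; <2 2 2>}
target <2 0 0> ∈ {TSO,PSO}

SC:no TSO:yes PSO:yes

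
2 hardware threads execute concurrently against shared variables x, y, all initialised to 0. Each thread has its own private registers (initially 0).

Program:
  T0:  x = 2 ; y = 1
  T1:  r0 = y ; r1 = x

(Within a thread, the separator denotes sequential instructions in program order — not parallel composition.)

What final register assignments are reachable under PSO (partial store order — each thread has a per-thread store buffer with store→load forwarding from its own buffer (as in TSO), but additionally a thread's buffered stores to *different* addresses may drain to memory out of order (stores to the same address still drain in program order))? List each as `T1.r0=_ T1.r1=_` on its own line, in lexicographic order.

outcome vector order: (T1.r0,T1.r1)
|PSO outcomes| = 4

T1.r0=0 T1.r1=0
T1.r0=0 T1.r1=2
T1.r0=1 T1.r1=0
T1.r0=1 T1.r1=2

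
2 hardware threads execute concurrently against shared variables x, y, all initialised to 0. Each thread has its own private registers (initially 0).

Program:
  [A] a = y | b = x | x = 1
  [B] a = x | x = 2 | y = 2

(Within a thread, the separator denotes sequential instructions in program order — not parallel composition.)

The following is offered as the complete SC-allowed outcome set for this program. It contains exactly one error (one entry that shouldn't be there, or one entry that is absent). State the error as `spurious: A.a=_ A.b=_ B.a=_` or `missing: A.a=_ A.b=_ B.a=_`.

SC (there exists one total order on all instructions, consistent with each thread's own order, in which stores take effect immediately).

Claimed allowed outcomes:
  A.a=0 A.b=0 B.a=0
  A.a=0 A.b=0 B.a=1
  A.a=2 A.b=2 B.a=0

missing: A.a=0 A.b=2 B.a=0

outcome vector order: (A.a,A.b,B.a)
SC (4): <0 0 0>; <0 0 1>; <0 2 0>; <2 2 0>
SC∖claimed = {<0 2 0>}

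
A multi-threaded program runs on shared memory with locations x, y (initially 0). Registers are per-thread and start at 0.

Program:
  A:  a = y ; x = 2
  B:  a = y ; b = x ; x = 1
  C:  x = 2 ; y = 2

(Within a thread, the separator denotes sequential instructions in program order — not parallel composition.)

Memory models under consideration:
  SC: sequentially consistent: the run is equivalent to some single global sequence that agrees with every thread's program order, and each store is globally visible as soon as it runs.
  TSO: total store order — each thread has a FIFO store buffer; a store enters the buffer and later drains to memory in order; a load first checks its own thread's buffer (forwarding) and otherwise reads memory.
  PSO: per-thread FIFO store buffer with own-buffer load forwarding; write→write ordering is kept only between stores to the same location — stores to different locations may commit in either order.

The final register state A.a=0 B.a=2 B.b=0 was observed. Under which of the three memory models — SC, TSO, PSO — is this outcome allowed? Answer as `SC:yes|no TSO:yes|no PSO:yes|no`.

SC:no TSO:no PSO:yes

outcome vector order: (A.a,B.a,B.b)
[SC] allowed = {0/0/0; 0/0/2; 0/2/2; 2/0/0; 2/0/2; 2/2/2}
[TSO] allowed = {0/0/0; 0/0/2; 0/2/2; 2/0/0; 2/0/2; 2/2/2}
[PSO] allowed = {0/0/0; 0/0/2; 0/2/0; 0/2/2; 2/0/0; 2/0/2; 2/2/0; 2/2/2}
target 0/2/0 ∈ {PSO}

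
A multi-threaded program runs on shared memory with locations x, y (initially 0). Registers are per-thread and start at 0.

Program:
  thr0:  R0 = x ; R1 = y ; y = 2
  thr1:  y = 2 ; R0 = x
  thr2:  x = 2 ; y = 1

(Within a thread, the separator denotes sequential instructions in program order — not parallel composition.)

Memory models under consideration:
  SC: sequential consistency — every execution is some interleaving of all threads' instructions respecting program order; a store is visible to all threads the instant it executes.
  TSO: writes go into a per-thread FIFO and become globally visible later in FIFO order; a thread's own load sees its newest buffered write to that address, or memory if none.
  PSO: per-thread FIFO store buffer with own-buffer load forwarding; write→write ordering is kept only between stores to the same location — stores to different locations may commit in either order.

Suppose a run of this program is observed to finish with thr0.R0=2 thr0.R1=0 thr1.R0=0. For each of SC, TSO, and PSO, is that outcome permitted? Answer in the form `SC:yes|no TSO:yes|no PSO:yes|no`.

SC:no TSO:yes PSO:yes

outcome vector order: (thr0.R0,thr0.R1,thr1.R0)
under SC → 0/0/0 0/0/2 0/1/0 0/1/2 0/2/0 0/2/2 2/0/2 2/1/0 2/1/2 2/2/0 2/2/2
under TSO → 0/0/0 0/0/2 0/1/0 0/1/2 0/2/0 0/2/2 2/0/0 2/0/2 2/1/0 2/1/2 2/2/0 2/2/2
under PSO → 0/0/0 0/0/2 0/1/0 0/1/2 0/2/0 0/2/2 2/0/0 2/0/2 2/1/0 2/1/2 2/2/0 2/2/2
target 2/0/0 ∈ {TSO,PSO}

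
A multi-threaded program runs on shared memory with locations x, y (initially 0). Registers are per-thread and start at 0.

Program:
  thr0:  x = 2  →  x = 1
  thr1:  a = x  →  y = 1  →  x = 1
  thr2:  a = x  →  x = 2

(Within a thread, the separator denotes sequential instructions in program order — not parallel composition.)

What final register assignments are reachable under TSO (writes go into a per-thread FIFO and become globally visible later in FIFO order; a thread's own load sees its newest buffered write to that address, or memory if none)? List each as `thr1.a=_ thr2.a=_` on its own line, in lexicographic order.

thr1.a=0 thr2.a=0
thr1.a=0 thr2.a=1
thr1.a=0 thr2.a=2
thr1.a=1 thr2.a=0
thr1.a=1 thr2.a=1
thr1.a=1 thr2.a=2
thr1.a=2 thr2.a=0
thr1.a=2 thr2.a=1
thr1.a=2 thr2.a=2

outcome vector order: (thr1.a,thr2.a)
|TSO outcomes| = 9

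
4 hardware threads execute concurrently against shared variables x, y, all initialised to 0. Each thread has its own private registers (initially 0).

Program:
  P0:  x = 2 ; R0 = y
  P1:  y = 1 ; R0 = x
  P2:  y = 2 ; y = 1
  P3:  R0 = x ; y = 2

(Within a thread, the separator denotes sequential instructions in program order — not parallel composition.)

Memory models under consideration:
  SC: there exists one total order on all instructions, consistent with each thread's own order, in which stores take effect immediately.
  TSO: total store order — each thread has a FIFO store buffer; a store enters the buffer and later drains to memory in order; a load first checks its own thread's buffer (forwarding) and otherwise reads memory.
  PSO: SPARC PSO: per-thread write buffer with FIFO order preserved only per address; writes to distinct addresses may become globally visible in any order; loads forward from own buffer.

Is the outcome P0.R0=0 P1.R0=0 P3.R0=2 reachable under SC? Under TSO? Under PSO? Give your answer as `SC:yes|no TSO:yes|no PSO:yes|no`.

SC:no TSO:yes PSO:yes

outcome vector order: (P0.R0,P1.R0,P3.R0)
under SC → 0/2/0 0/2/2 1/0/0 1/0/2 1/2/0 1/2/2 2/0/0 2/0/2 2/2/0 2/2/2
under TSO → 0/0/0 0/0/2 0/2/0 0/2/2 1/0/0 1/0/2 1/2/0 1/2/2 2/0/0 2/0/2 2/2/0 2/2/2
under PSO → 0/0/0 0/0/2 0/2/0 0/2/2 1/0/0 1/0/2 1/2/0 1/2/2 2/0/0 2/0/2 2/2/0 2/2/2
target 0/0/2 ∈ {TSO,PSO}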